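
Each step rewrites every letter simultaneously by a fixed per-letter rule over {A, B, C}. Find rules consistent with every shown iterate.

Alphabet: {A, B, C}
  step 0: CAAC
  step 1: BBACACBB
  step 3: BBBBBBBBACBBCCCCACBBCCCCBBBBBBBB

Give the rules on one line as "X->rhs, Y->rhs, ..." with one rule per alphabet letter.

A->AC, B->CC, C->BB

  step 0 ⇒ step 1: CAAC ⇒ BB·AC·AC·BB
    A ↦ AC
    C ↦ BB
    B ↦ CC  (constrained at step 1)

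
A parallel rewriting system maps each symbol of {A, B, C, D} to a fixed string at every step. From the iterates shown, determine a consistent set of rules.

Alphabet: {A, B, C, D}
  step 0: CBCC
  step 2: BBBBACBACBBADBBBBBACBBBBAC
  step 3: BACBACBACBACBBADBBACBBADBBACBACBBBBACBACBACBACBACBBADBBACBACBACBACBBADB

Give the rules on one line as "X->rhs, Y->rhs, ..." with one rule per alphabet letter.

A->BB, B->BAC, C->ADB, D->B

  step 2 ⇒ step 3: BBBBACBACBBADBBBBBACBBBBAC ⇒ BAC·BAC·BAC·BAC·BB·ADB·BAC·BB·ADB·BAC·BAC·BB·B·BAC·BAC·BAC·BAC·BAC·BB·ADB·BAC·BAC·BAC·BAC·BB·ADB
    A ↦ BB
    B ↦ BAC
    C ↦ ADB
    D ↦ B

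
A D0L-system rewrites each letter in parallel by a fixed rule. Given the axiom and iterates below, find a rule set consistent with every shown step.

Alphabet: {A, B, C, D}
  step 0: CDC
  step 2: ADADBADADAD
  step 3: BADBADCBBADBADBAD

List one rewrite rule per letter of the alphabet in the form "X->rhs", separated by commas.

A->B, B->CB, C->DD, D->AD

  step 2 ⇒ step 3: ADADBADADAD ⇒ B·AD·B·AD·CB·B·AD·B·AD·B·AD
    A ↦ B
    B ↦ CB
    D ↦ AD
    C ↦ DD  (constrained at step 0)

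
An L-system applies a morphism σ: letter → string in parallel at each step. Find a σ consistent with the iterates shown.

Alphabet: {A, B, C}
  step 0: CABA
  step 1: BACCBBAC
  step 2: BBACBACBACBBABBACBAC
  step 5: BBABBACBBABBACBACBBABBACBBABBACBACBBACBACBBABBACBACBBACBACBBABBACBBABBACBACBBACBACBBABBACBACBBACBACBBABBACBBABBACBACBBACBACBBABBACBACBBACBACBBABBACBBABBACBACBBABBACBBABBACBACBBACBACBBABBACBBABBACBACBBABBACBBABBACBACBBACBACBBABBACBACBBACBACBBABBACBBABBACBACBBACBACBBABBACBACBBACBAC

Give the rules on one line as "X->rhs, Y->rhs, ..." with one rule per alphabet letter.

A->C, B->BBA, C->BAC

  step 1 ⇒ step 2: BACCBBAC ⇒ BBA·C·BAC·BAC·BBA·BBA·C·BAC
    A ↦ C
    B ↦ BBA
    C ↦ BAC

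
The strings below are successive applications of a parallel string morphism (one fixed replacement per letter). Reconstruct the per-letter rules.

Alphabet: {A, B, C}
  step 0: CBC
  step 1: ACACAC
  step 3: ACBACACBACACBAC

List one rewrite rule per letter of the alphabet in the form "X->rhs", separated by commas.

A->B, B->AC, C->AC

  step 0 ⇒ step 1: CBC ⇒ AC·AC·AC
    B ↦ AC
    C ↦ AC
    A ↦ B  (constrained at step 1)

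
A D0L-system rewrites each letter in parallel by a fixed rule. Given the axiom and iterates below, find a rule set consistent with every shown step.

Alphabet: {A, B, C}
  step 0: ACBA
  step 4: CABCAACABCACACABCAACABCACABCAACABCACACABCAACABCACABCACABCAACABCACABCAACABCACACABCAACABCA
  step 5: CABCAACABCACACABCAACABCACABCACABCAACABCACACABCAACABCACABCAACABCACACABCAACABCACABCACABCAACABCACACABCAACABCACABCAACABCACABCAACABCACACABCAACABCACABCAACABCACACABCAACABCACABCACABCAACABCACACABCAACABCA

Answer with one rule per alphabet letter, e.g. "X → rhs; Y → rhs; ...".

  step 4 ⇒ step 5: CABCAACABCACACABCAACABCACABCAACABCACACABCAACABCACABCACABCAACABCACABCAACABCACACABCAACABCA ⇒ CAB·CA·A·CAB·CA·CA·CAB·CA·A·CAB·CA·CAB·CA·CAB·CA·A·CAB·CA·CA·CAB·CA·A·CAB·CA·CAB·CA·A·CAB·CA·CA·CAB·CA·A·CAB·CA·CAB·CA·CAB·CA·A·CAB·CA·CA·CAB·CA·A·CAB·CA·CAB·CA·A·CAB·CA·CAB·CA·A·CAB·CA·CA·CAB·CA·A·CAB·CA·CAB·CA·A·CAB·CA·CA·CAB·CA·A·CAB·CA·CAB·CA·CAB·CA·A·CAB·CA·CA·CAB·CA·A·CAB·CA
    A ↦ CA
    B ↦ A
    C ↦ CAB

A->CA, B->A, C->CAB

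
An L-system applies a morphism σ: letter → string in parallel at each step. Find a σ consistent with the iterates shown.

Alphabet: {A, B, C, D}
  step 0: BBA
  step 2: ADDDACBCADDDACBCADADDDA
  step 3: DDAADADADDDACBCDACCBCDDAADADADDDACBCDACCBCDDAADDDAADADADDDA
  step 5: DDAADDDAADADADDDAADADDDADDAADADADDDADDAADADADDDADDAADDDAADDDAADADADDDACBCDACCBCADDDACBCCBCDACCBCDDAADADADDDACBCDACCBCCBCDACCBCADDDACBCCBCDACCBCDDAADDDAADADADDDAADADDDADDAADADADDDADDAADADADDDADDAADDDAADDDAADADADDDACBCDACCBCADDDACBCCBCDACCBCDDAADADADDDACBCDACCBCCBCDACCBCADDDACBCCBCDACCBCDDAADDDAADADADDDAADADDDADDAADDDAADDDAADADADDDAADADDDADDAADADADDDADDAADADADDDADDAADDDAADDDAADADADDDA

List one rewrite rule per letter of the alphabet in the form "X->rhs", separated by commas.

A->DDA, B->DAC, C->CBC, D->AD

  step 2 ⇒ step 3: ADDDACBCADDDACBCADADDDA ⇒ DDA·AD·AD·AD·DDA·CBC·DAC·CBC·DDA·AD·AD·AD·DDA·CBC·DAC·CBC·DDA·AD·DDA·AD·AD·AD·DDA
    A ↦ DDA
    B ↦ DAC
    C ↦ CBC
    D ↦ AD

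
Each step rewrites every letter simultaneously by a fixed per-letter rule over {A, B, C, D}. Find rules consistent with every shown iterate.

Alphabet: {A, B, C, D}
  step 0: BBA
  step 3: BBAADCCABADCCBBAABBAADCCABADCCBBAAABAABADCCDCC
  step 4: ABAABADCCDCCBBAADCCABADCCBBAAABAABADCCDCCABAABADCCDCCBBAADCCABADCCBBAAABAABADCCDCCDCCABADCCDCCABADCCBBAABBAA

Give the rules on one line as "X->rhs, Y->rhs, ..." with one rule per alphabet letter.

  step 3 ⇒ step 4: BBAADCCABADCCBBAABBAADCCABADCCBBAAABAABADCCDCC ⇒ ABA·ABA·DCC·DCC·BB·A·A·DCC·ABA·DCC·BB·A·A·ABA·ABA·DCC·DCC·ABA·ABA·DCC·DCC·BB·A·A·DCC·ABA·DCC·BB·A·A·ABA·ABA·DCC·DCC·DCC·ABA·DCC·DCC·ABA·DCC·BB·A·A·BB·A·A
    A ↦ DCC
    B ↦ ABA
    C ↦ A
    D ↦ BB

A->DCC, B->ABA, C->A, D->BB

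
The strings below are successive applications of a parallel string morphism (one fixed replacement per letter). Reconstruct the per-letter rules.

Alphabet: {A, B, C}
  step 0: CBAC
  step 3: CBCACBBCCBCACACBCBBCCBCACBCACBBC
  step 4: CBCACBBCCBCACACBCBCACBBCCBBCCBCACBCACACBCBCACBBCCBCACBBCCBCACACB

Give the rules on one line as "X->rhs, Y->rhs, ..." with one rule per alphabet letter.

A->BC, B->CA, C->CB

  step 3 ⇒ step 4: CBCACBBCCBCACACBCBBCCBCACBCACBBC ⇒ CB·CA·CB·BC·CB·CA·CA·CB·CB·CA·CB·BC·CB·BC·CB·CA·CB·CA·CA·CB·CB·CA·CB·BC·CB·CA·CB·BC·CB·CA·CA·CB
    A ↦ BC
    B ↦ CA
    C ↦ CB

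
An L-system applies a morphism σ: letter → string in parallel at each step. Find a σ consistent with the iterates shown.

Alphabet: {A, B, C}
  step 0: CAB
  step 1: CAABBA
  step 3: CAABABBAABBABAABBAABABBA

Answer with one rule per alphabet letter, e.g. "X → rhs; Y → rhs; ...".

A->AB, B->BA, C->CA

  step 0 ⇒ step 1: CAB ⇒ CA·AB·BA
    A ↦ AB
    B ↦ BA
    C ↦ CA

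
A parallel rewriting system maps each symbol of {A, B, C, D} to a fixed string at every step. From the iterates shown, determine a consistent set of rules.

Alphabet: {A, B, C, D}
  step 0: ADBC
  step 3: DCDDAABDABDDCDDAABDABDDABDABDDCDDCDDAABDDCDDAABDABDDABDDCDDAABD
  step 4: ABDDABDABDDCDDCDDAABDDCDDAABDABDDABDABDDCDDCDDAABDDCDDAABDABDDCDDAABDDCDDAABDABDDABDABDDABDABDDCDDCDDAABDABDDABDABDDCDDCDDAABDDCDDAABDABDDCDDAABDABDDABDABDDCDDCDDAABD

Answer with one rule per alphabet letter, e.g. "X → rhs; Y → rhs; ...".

A->DCD, B->DA, C->D, D->ABD

  step 3 ⇒ step 4: DCDDAABDABDDCDDAABDABDDABDABDDCDDCDDAABDDCDDAABDABDDABDDCDDAABD ⇒ ABD·D·ABD·ABD·DCD·DCD·DA·ABD·DCD·DA·ABD·ABD·D·ABD·ABD·DCD·DCD·DA·ABD·DCD·DA·ABD·ABD·DCD·DA·ABD·DCD·DA·ABD·ABD·D·ABD·ABD·D·ABD·ABD·DCD·DCD·DA·ABD·ABD·D·ABD·ABD·DCD·DCD·DA·ABD·DCD·DA·ABD·ABD·DCD·DA·ABD·ABD·D·ABD·ABD·DCD·DCD·DA·ABD
    A ↦ DCD
    B ↦ DA
    C ↦ D
    D ↦ ABD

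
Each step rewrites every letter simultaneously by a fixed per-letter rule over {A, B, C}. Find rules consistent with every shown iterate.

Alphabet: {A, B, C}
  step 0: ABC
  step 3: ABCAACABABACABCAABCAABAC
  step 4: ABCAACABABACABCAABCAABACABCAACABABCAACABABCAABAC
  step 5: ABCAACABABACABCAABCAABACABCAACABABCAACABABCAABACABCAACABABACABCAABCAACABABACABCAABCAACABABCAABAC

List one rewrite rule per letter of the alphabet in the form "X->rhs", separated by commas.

A->AB, B->CA, C->AC

  step 4 ⇒ step 5: ABCAACABABACABCAABCAABACABCAACABABCAACABABCAABAC ⇒ AB·CA·AC·AB·AB·AC·AB·CA·AB·CA·AB·AC·AB·CA·AC·AB·AB·CA·AC·AB·AB·CA·AB·AC·AB·CA·AC·AB·AB·AC·AB·CA·AB·CA·AC·AB·AB·AC·AB·CA·AB·CA·AC·AB·AB·CA·AB·AC
    A ↦ AB
    B ↦ CA
    C ↦ AC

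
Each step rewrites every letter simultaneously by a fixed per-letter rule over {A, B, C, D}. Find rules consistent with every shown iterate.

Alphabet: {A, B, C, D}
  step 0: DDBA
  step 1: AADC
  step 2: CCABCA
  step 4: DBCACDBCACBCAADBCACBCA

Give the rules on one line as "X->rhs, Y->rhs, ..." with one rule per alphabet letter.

A->C, B->D, C->BCA, D->A

  step 1 ⇒ step 2: AADC ⇒ C·C·A·BCA
    A ↦ C
    C ↦ BCA
    D ↦ A
  step 0 ⇒ step 1: DDBA ⇒ A·A·D·C
    B ↦ D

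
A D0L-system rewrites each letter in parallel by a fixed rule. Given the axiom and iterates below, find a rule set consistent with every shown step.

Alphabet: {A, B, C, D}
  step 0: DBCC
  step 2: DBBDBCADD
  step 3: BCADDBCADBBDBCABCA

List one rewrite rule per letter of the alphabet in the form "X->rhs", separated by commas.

  step 2 ⇒ step 3: DBBDBCADD ⇒ BCA·D·D·BCA·D·B·BD·BCA·BCA
    A ↦ BD
    B ↦ D
    C ↦ B
    D ↦ BCA

A->BD, B->D, C->B, D->BCA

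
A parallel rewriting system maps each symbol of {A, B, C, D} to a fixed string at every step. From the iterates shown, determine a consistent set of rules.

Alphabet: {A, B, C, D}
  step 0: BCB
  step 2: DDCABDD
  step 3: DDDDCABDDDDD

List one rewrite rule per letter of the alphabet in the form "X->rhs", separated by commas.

  step 2 ⇒ step 3: DDCABDD ⇒ DD·DD·CA·B·D·DD·DD
    A ↦ B
    B ↦ D
    C ↦ CA
    D ↦ DD

A->B, B->D, C->CA, D->DD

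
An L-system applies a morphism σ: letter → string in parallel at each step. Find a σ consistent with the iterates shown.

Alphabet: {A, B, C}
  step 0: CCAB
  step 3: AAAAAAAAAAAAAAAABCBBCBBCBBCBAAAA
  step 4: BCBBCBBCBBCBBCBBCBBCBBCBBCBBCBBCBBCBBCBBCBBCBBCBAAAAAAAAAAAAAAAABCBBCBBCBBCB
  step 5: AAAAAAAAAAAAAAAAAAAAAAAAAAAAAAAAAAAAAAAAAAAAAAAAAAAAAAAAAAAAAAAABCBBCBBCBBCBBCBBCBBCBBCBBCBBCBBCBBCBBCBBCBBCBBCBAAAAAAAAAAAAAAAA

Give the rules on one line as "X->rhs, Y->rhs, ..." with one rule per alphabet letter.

A->BCB, B->A, C->AA

  step 4 ⇒ step 5: BCBBCBBCBBCBBCBBCBBCBBCBBCBBCBBCBBCBBCBBCBBCBBCBAAAAAAAAAAAAAAAABCBBCBBCBBCB ⇒ A·AA·A·A·AA·A·A·AA·A·A·AA·A·A·AA·A·A·AA·A·A·AA·A·A·AA·A·A·AA·A·A·AA·A·A·AA·A·A·AA·A·A·AA·A·A·AA·A·A·AA·A·A·AA·A·BCB·BCB·BCB·BCB·BCB·BCB·BCB·BCB·BCB·BCB·BCB·BCB·BCB·BCB·BCB·BCB·A·AA·A·A·AA·A·A·AA·A·A·AA·A
    A ↦ BCB
    B ↦ A
    C ↦ AA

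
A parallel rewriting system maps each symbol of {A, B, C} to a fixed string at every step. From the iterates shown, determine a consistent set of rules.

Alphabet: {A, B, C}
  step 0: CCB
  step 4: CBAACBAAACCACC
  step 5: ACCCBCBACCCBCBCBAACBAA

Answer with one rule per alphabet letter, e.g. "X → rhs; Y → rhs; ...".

  step 4 ⇒ step 5: CBAACBAAACCACC ⇒ A·CC·CB·CB·A·CC·CB·CB·CB·A·A·CB·A·A
    A ↦ CB
    B ↦ CC
    C ↦ A

A->CB, B->CC, C->A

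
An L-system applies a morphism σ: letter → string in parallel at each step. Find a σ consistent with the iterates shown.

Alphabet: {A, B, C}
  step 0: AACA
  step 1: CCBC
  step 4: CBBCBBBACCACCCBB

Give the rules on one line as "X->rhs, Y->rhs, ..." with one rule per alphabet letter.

A->C, B->ACC, C->B

  step 0 ⇒ step 1: AACA ⇒ C·C·B·C
    A ↦ C
    C ↦ B
    B ↦ ACC  (constrained at step 1)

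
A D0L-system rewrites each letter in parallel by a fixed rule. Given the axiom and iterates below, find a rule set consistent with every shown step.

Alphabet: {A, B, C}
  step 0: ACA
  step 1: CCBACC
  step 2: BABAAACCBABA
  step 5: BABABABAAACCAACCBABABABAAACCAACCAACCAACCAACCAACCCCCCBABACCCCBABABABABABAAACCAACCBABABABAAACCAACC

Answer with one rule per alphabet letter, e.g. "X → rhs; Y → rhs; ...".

A->CC, B->AA, C->BA

  step 1 ⇒ step 2: CCBACC ⇒ BA·BA·AA·CC·BA·BA
    A ↦ CC
    B ↦ AA
    C ↦ BA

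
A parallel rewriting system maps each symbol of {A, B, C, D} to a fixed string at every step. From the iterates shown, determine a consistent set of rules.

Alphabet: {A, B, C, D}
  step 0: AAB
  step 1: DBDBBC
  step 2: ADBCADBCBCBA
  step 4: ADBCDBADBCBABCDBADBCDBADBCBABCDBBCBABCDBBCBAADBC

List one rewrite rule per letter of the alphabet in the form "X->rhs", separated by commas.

  step 1 ⇒ step 2: DBDBBC ⇒ AD·BC·AD·BC·BC·BA
    B ↦ BC
    C ↦ BA
    D ↦ AD
  step 0 ⇒ step 1: AAB ⇒ DB·DB·BC
    A ↦ DB

A->DB, B->BC, C->BA, D->AD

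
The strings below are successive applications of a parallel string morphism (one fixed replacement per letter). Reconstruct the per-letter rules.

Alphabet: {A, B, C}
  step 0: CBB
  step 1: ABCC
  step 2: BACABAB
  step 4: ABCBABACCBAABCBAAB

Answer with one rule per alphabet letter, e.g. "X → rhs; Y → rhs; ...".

A->BA, B->C, C->AB

  step 1 ⇒ step 2: ABCC ⇒ BA·C·AB·AB
    A ↦ BA
    B ↦ C
    C ↦ AB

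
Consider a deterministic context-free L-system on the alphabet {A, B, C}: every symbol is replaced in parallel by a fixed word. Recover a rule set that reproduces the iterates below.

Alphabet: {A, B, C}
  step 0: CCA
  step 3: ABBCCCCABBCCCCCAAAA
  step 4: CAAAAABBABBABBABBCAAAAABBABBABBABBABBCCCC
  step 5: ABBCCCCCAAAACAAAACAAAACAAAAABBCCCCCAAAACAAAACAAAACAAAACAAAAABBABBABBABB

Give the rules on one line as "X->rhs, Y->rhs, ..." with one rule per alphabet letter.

  step 4 ⇒ step 5: CAAAAABBABBABBABBCAAAAABBABBABBABBABBCCCC ⇒ ABB·C·C·C·C·C·AA·AA·C·AA·AA·C·AA·AA·C·AA·AA·ABB·C·C·C·C·C·AA·AA·C·AA·AA·C·AA·AA·C·AA·AA·C·AA·AA·ABB·ABB·ABB·ABB
    A ↦ C
    B ↦ AA
    C ↦ ABB

A->C, B->AA, C->ABB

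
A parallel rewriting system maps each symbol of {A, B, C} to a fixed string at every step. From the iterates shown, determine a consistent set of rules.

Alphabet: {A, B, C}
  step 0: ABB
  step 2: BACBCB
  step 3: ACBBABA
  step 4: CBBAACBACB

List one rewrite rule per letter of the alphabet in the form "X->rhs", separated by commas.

A->CB, B->A, C->B

  step 3 ⇒ step 4: ACBBABA ⇒ CB·B·A·A·CB·A·CB
    A ↦ CB
    B ↦ A
    C ↦ B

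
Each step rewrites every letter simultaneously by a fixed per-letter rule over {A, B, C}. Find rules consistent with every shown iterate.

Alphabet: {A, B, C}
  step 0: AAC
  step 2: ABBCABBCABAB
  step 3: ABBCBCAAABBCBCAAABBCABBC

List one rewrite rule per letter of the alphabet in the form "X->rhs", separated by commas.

  step 2 ⇒ step 3: ABBCABBCABAB ⇒ AB·BC·BC·AA·AB·BC·BC·AA·AB·BC·AB·BC
    A ↦ AB
    B ↦ BC
    C ↦ AA

A->AB, B->BC, C->AA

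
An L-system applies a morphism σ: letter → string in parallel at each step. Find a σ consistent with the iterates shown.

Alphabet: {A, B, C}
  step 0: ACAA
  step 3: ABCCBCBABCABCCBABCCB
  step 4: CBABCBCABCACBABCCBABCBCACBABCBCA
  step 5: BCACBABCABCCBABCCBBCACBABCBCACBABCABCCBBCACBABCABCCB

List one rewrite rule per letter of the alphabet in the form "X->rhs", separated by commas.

A->CB, B->A, C->BC

  step 4 ⇒ step 5: CBABCBCABCACBABCCBABCBCACBABCBCA ⇒ BC·A·CB·A·BC·A·BC·CB·A·BC·CB·BC·A·CB·A·BC·BC·A·CB·A·BC·A·BC·CB·BC·A·CB·A·BC·A·BC·CB
    A ↦ CB
    B ↦ A
    C ↦ BC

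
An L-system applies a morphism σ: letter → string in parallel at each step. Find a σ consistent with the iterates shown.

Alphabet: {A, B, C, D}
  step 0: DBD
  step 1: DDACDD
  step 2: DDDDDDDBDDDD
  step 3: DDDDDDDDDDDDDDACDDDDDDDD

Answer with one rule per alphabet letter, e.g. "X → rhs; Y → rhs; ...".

  step 2 ⇒ step 3: DDDDDDDBDDDD ⇒ DD·DD·DD·DD·DD·DD·DD·AC·DD·DD·DD·DD
    B ↦ AC
    D ↦ DD
  step 1 ⇒ step 2: DDACDD ⇒ DD·DD·DD·DB·DD·DD
    A ↦ DD
  step 1 ⇒ step 2: DDACDD ⇒ DD·DD·DD·DB·DD·DD
    C ↦ DB

A->DD, B->AC, C->DB, D->DD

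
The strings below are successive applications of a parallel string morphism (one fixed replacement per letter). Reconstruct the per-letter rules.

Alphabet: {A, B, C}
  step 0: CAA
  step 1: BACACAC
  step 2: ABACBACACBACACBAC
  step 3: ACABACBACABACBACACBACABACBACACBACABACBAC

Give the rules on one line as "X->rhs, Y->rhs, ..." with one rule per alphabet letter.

  step 2 ⇒ step 3: ABACBACACBACACBAC ⇒ AC·AB·AC·BAC·AB·AC·BAC·AC·BAC·AB·AC·BAC·AC·BAC·AB·AC·BAC
    A ↦ AC
    B ↦ AB
    C ↦ BAC

A->AC, B->AB, C->BAC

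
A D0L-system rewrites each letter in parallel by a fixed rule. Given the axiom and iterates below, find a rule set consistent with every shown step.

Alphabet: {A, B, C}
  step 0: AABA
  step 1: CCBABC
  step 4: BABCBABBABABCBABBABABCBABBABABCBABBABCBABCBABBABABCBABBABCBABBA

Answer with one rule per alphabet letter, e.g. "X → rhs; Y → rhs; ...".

A->C, B->BAB, C->BA

  step 0 ⇒ step 1: AABA ⇒ C·C·BAB·C
    A ↦ C
    B ↦ BAB
    C ↦ BA  (constrained at step 1)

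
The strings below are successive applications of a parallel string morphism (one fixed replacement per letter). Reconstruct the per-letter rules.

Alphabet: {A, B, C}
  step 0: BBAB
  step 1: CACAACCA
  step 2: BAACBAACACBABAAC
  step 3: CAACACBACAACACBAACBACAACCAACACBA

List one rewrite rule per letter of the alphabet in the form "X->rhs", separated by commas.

A->AC, B->CA, C->BA

  step 2 ⇒ step 3: BAACBAACACBABAAC ⇒ CA·AC·AC·BA·CA·AC·AC·BA·AC·BA·CA·AC·CA·AC·AC·BA
    A ↦ AC
    B ↦ CA
    C ↦ BA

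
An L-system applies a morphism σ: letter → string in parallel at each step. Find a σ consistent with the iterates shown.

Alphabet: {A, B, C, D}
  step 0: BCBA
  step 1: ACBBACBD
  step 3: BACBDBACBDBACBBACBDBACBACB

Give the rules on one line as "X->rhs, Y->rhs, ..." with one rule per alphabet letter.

A->D, B->ACB, C->B, D->B

  step 0 ⇒ step 1: BCBA ⇒ ACB·B·ACB·D
    A ↦ D
    B ↦ ACB
    C ↦ B
    D ↦ B  (constrained at step 1)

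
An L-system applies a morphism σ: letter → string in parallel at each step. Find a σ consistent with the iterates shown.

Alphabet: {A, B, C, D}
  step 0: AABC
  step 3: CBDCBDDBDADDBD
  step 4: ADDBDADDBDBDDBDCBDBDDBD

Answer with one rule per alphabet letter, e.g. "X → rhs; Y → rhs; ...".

A->C, B->D, C->AD, D->BD

  step 3 ⇒ step 4: CBDCBDDBDADDBD ⇒ AD·D·BD·AD·D·BD·BD·D·BD·C·BD·BD·D·BD
    A ↦ C
    B ↦ D
    C ↦ AD
    D ↦ BD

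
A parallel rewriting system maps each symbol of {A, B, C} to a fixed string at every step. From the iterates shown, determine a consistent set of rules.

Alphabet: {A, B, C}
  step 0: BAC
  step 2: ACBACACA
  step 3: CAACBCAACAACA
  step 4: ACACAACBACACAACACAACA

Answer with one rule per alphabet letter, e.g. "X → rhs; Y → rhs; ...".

A->CA, B->CB, C->A

  step 3 ⇒ step 4: CAACBCAACAACA ⇒ A·CA·CA·A·CB·A·CA·CA·A·CA·CA·A·CA
    A ↦ CA
    B ↦ CB
    C ↦ A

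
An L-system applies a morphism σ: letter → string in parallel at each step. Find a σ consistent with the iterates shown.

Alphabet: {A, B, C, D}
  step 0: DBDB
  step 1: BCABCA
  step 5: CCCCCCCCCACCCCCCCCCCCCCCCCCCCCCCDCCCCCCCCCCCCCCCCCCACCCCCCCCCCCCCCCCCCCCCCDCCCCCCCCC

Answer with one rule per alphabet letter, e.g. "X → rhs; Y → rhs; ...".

  step 0 ⇒ step 1: DBDB ⇒ B·CA·B·CA
    B ↦ CA
    D ↦ B
    A ↦ DC  (constrained at step 1)
    C ↦ CC  (constrained at step 1)

A->DC, B->CA, C->CC, D->B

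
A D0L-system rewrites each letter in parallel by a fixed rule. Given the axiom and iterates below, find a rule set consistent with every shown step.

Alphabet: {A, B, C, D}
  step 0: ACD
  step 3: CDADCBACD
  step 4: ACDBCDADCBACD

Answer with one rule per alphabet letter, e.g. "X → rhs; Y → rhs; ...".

A->B, B->DC, C->A, D->CD

  step 3 ⇒ step 4: CDADCBACD ⇒ A·CD·B·CD·A·DC·B·A·CD
    A ↦ B
    B ↦ DC
    C ↦ A
    D ↦ CD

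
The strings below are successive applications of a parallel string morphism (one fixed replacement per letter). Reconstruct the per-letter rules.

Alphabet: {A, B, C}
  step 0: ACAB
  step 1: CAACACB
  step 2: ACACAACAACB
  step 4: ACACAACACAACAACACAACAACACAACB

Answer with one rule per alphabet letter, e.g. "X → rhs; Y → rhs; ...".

  step 1 ⇒ step 2: CAACACB ⇒ A·CA·CA·A·CA·A·CB
    A ↦ CA
    B ↦ CB
    C ↦ A

A->CA, B->CB, C->A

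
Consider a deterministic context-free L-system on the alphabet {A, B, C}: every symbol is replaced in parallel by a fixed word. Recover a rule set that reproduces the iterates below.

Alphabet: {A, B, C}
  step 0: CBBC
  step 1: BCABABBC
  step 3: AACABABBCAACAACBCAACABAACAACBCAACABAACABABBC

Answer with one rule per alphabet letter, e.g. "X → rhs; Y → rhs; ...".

A->AAC, B->AB, C->BC

  step 0 ⇒ step 1: CBBC ⇒ BC·AB·AB·BC
    B ↦ AB
    C ↦ BC
    A ↦ AAC  (constrained at step 1)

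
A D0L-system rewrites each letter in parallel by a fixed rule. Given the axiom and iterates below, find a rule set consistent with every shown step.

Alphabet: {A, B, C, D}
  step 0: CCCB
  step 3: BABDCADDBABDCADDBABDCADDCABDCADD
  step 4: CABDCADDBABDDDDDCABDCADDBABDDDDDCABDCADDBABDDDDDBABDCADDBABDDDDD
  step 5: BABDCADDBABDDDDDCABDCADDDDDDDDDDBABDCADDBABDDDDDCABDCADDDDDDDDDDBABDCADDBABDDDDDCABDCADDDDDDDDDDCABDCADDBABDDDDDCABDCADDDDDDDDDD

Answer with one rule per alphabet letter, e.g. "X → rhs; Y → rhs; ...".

A->BD, B->CA, C->BA, D->DD

  step 4 ⇒ step 5: CABDCADDBABDDDDDCABDCADDBABDDDDDCABDCADDBABDDDDDBABDCADDBABDDDDD ⇒ BA·BD·CA·DD·BA·BD·DD·DD·CA·BD·CA·DD·DD·DD·DD·DD·BA·BD·CA·DD·BA·BD·DD·DD·CA·BD·CA·DD·DD·DD·DD·DD·BA·BD·CA·DD·BA·BD·DD·DD·CA·BD·CA·DD·DD·DD·DD·DD·CA·BD·CA·DD·BA·BD·DD·DD·CA·BD·CA·DD·DD·DD·DD·DD
    A ↦ BD
    B ↦ CA
    C ↦ BA
    D ↦ DD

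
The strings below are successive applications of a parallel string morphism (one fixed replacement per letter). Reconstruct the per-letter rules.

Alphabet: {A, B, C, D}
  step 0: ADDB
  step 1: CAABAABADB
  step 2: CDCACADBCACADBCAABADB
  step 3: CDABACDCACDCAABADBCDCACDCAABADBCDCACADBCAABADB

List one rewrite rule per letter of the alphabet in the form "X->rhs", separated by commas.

A->CA, B->DB, C->CD, D->ABA

  step 2 ⇒ step 3: CDCACADBCACADBCAABADB ⇒ CD·ABA·CD·CA·CD·CA·ABA·DB·CD·CA·CD·CA·ABA·DB·CD·CA·CA·DB·CA·ABA·DB
    A ↦ CA
    B ↦ DB
    C ↦ CD
    D ↦ ABA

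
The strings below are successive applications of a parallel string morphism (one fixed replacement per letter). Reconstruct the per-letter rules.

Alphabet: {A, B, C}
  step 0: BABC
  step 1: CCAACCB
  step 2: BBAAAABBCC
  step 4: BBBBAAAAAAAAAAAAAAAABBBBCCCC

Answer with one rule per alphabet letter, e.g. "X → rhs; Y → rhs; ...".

A->AA, B->CC, C->B

  step 1 ⇒ step 2: CCAACCB ⇒ B·B·AA·AA·B·B·CC
    A ↦ AA
    B ↦ CC
    C ↦ B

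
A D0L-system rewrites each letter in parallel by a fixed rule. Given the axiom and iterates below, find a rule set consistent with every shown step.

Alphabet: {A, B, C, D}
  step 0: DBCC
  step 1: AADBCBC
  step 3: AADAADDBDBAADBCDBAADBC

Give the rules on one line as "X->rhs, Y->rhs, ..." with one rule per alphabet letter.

  step 0 ⇒ step 1: DBCC ⇒ A·AD·BC·BC
    B ↦ AD
    C ↦ BC
    D ↦ A
    A ↦ DB  (constrained at step 1)

A->DB, B->AD, C->BC, D->A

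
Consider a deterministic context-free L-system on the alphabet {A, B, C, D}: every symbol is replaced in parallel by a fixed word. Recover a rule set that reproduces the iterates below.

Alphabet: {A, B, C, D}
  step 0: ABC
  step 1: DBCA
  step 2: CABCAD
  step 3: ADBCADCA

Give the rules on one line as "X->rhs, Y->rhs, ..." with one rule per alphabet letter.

  step 2 ⇒ step 3: CABCAD ⇒ A·D·BC·A·D·CA
    A ↦ D
    B ↦ BC
    C ↦ A
    D ↦ CA

A->D, B->BC, C->A, D->CA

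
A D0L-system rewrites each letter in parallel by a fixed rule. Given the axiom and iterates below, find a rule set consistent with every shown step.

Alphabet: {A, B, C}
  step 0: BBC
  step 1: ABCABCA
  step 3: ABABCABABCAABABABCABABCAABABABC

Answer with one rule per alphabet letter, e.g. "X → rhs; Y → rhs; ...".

  step 0 ⇒ step 1: BBC ⇒ ABC·ABC·A
    B ↦ ABC
    C ↦ A
    A ↦ AB  (constrained at step 1)

A->AB, B->ABC, C->A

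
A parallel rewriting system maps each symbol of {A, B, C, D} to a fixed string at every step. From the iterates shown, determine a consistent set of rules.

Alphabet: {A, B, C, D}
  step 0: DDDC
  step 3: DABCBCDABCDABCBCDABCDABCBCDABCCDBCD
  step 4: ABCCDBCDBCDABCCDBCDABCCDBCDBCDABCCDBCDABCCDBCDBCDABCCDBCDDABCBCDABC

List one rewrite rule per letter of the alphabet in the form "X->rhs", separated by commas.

A->CD, B->BC, C->D, D->ABC

  step 3 ⇒ step 4: DABCBCDABCDABCBCDABCDABCBCDABCCDBCD ⇒ ABC·CD·BC·D·BC·D·ABC·CD·BC·D·ABC·CD·BC·D·BC·D·ABC·CD·BC·D·ABC·CD·BC·D·BC·D·ABC·CD·BC·D·D·ABC·BC·D·ABC
    A ↦ CD
    B ↦ BC
    C ↦ D
    D ↦ ABC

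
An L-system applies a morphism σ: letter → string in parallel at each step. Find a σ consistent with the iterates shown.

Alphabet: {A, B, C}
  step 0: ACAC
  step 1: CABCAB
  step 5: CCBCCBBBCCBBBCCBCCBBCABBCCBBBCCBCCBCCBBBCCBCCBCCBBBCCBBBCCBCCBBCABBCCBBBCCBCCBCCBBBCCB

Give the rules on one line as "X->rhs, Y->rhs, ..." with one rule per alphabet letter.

A->CA, B->CCB, C->B

  step 0 ⇒ step 1: ACAC ⇒ CA·B·CA·B
    A ↦ CA
    C ↦ B
    B ↦ CCB  (constrained at step 1)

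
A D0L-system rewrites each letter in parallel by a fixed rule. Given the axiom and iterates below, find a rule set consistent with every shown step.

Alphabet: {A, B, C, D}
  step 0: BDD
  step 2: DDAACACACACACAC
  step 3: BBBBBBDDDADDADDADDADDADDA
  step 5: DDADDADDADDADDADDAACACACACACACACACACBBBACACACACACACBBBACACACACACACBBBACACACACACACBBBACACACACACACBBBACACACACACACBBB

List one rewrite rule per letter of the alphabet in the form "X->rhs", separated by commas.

  step 2 ⇒ step 3: DDAACACACACACAC ⇒ BBB·BBB·D·D·DA·D·DA·D·DA·D·DA·D·DA·D·DA
    A ↦ D
    C ↦ DA
    D ↦ BBB
    B ↦ AC  (constrained at step 0)

A->D, B->AC, C->DA, D->BBB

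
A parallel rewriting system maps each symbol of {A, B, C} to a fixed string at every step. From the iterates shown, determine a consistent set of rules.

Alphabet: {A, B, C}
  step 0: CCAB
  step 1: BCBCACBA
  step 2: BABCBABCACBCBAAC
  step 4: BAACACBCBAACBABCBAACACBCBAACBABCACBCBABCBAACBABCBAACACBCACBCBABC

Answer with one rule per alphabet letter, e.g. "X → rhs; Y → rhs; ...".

  step 1 ⇒ step 2: BCBCACBA ⇒ BA·BC·BA·BC·AC·BC·BA·AC
    A ↦ AC
    B ↦ BA
    C ↦ BC

A->AC, B->BA, C->BC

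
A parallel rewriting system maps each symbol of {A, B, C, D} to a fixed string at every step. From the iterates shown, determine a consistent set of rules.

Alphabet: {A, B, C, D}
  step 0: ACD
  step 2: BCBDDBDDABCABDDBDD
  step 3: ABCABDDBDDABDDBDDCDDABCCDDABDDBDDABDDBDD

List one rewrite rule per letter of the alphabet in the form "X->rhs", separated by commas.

A->CDD, B->A, C->BC, D->BDD

  step 2 ⇒ step 3: BCBDDBDDABCABDDBDD ⇒ A·BC·A·BDD·BDD·A·BDD·BDD·CDD·A·BC·CDD·A·BDD·BDD·A·BDD·BDD
    A ↦ CDD
    B ↦ A
    C ↦ BC
    D ↦ BDD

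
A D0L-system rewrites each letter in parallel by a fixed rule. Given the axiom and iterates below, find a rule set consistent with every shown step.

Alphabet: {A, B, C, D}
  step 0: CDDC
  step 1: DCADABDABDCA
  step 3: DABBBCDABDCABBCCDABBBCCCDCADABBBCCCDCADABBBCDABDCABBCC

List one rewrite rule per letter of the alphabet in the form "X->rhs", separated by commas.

  step 0 ⇒ step 1: CDDC ⇒ DCA·DAB·DAB·DCA
    C ↦ DCA
    D ↦ DAB
    A ↦ BB  (constrained at step 1)
    B ↦ C  (constrained at step 1)

A->BB, B->C, C->DCA, D->DAB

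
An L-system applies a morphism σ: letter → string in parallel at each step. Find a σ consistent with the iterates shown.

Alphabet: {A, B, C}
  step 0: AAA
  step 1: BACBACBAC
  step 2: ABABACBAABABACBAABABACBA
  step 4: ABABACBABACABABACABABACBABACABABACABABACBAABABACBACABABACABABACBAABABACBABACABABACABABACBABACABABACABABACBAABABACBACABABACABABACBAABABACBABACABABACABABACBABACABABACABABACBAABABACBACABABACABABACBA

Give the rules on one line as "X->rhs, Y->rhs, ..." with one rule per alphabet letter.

  step 1 ⇒ step 2: BACBACBAC ⇒ ABA·BAC·BA·ABA·BAC·BA·ABA·BAC·BA
    A ↦ BAC
    B ↦ ABA
    C ↦ BA

A->BAC, B->ABA, C->BA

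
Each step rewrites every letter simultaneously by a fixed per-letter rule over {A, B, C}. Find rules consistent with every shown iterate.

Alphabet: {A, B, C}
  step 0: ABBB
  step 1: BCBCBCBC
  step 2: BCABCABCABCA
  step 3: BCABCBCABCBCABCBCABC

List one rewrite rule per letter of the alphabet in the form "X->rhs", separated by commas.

A->BC, B->BC, C->A

  step 2 ⇒ step 3: BCABCABCABCA ⇒ BC·A·BC·BC·A·BC·BC·A·BC·BC·A·BC
    A ↦ BC
    B ↦ BC
    C ↦ A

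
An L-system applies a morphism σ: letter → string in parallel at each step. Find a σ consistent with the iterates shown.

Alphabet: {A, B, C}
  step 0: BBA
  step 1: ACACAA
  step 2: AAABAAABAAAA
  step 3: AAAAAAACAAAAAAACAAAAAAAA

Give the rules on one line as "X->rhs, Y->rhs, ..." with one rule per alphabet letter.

  step 2 ⇒ step 3: AAABAAABAAAA ⇒ AA·AA·AA·AC·AA·AA·AA·AC·AA·AA·AA·AA
    A ↦ AA
    B ↦ AC
  step 1 ⇒ step 2: ACACAA ⇒ AA·AB·AA·AB·AA·AA
    C ↦ AB

A->AA, B->AC, C->AB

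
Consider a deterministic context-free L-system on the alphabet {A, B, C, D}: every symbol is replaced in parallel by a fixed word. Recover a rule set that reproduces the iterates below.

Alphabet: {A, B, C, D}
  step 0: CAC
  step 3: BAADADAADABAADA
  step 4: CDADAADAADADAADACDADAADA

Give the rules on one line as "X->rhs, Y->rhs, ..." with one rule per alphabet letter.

A->DA, B->C, C->BA, D->A

  step 3 ⇒ step 4: BAADADAADABAADA ⇒ C·DA·DA·A·DA·A·DA·DA·A·DA·C·DA·DA·A·DA
    A ↦ DA
    B ↦ C
    D ↦ A
    C ↦ BA  (constrained at step 0)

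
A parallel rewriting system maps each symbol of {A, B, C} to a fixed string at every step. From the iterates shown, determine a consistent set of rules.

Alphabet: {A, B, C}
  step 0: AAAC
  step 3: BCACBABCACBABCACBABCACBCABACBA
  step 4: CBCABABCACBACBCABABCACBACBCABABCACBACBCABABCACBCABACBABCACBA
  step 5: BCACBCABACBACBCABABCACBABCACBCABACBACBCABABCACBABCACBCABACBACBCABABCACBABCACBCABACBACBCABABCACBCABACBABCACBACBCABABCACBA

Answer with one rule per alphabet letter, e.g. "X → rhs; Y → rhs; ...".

  step 4 ⇒ step 5: CBCABABCACBACBCABABCACBACBCABABCACBACBCABABCACBCABACBABCACBA ⇒ BCA·C·BCA·BA·C·BA·C·BCA·BA·BCA·C·BA·BCA·C·BCA·BA·C·BA·C·BCA·BA·BCA·C·BA·BCA·C·BCA·BA·C·BA·C·BCA·BA·BCA·C·BA·BCA·C·BCA·BA·C·BA·C·BCA·BA·BCA·C·BCA·BA·C·BA·BCA·C·BA·C·BCA·BA·BCA·C·BA
    A ↦ BA
    B ↦ C
    C ↦ BCA

A->BA, B->C, C->BCA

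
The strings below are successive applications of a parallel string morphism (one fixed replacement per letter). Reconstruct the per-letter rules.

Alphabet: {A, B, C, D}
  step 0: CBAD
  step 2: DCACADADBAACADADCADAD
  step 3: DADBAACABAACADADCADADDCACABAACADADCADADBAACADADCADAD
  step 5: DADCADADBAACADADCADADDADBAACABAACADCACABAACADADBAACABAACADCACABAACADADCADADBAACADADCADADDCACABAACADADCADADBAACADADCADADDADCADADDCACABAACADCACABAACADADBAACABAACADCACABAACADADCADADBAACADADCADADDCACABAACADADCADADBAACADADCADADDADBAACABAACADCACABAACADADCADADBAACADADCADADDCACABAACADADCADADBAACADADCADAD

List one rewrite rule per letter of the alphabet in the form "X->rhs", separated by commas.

  step 2 ⇒ step 3: DCACADADBAACADADCADAD ⇒ DAD·BAA·CA·BAA·CA·DAD·CA·DAD·D·CA·CA·BAA·CA·DAD·CA·DAD·BAA·CA·DAD·CA·DAD
    A ↦ CA
    B ↦ D
    C ↦ BAA
    D ↦ DAD

A->CA, B->D, C->BAA, D->DAD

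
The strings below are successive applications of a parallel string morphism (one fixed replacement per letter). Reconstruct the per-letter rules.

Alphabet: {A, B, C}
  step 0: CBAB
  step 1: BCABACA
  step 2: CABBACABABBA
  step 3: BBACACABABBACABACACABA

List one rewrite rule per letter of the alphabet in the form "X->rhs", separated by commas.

A->BA, B->CA, C->B

  step 2 ⇒ step 3: CABBACABABBA ⇒ B·BA·CA·CA·BA·B·BA·CA·BA·CA·CA·BA
    A ↦ BA
    B ↦ CA
    C ↦ B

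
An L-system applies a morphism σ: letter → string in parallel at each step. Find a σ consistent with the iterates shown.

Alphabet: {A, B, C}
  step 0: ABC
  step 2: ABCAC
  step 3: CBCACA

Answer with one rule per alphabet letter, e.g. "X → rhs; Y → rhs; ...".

A->C, B->BC, C->A

  step 2 ⇒ step 3: ABCAC ⇒ C·BC·A·C·A
    A ↦ C
    B ↦ BC
    C ↦ A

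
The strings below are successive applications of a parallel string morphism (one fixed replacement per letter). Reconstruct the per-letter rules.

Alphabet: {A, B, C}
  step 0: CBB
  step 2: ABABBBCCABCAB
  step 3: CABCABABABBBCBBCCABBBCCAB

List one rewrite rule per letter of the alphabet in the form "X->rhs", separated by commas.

  step 2 ⇒ step 3: ABABBBCCABCAB ⇒ C·AB·C·AB·AB·AB·BBC·BBC·C·AB·BBC·C·AB
    A ↦ C
    B ↦ AB
    C ↦ BBC

A->C, B->AB, C->BBC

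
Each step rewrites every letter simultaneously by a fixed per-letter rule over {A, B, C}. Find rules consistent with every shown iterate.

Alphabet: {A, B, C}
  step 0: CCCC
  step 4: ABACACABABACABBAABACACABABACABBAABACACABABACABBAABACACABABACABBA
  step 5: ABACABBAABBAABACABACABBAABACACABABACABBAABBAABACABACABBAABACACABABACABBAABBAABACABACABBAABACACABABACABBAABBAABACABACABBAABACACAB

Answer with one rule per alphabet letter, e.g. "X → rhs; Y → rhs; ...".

A->AB, B->AC, C->BA

  step 4 ⇒ step 5: ABACACABABACABBAABACACABABACABBAABACACABABACABBAABACACABABACABBA ⇒ AB·AC·AB·BA·AB·BA·AB·AC·AB·AC·AB·BA·AB·AC·AC·AB·AB·AC·AB·BA·AB·BA·AB·AC·AB·AC·AB·BA·AB·AC·AC·AB·AB·AC·AB·BA·AB·BA·AB·AC·AB·AC·AB·BA·AB·AC·AC·AB·AB·AC·AB·BA·AB·BA·AB·AC·AB·AC·AB·BA·AB·AC·AC·AB
    A ↦ AB
    B ↦ AC
    C ↦ BA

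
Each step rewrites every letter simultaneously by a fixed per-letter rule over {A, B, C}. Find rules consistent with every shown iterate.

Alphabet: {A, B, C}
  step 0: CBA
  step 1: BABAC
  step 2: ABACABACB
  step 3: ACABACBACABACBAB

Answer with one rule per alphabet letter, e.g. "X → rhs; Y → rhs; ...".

A->AC, B->AB, C->B

  step 2 ⇒ step 3: ABACABACB ⇒ AC·AB·AC·B·AC·AB·AC·B·AB
    A ↦ AC
    B ↦ AB
    C ↦ B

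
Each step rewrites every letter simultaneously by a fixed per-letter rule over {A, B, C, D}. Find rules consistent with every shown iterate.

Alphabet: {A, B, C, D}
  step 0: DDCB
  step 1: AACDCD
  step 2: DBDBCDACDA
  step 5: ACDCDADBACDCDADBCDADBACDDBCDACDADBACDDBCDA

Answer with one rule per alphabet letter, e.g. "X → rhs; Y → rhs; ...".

  step 1 ⇒ step 2: AACDCD ⇒ DB·DB·CD·A·CD·A
    A ↦ DB
    C ↦ CD
    D ↦ A
  step 0 ⇒ step 1: DDCB ⇒ A·A·CD·CD
    B ↦ CD

A->DB, B->CD, C->CD, D->A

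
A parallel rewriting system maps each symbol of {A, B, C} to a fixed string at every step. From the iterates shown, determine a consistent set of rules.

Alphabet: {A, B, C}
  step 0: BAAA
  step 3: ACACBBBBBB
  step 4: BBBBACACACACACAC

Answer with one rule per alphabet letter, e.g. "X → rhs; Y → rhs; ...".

A->B, B->AC, C->B

  step 3 ⇒ step 4: ACACBBBBBB ⇒ B·B·B·B·AC·AC·AC·AC·AC·AC
    A ↦ B
    B ↦ AC
    C ↦ B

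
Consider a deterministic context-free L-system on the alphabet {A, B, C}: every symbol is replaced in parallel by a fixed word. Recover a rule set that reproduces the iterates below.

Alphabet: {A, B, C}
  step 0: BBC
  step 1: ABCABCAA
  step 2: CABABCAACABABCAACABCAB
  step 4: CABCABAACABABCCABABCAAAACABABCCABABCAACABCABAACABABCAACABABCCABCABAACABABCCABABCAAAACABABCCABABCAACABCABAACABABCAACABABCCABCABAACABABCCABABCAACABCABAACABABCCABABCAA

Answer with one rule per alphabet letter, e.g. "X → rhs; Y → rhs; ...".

A->CAB, B->ABC, C->AA

  step 1 ⇒ step 2: ABCABCAA ⇒ CAB·ABC·AA·CAB·ABC·AA·CAB·CAB
    A ↦ CAB
    B ↦ ABC
    C ↦ AA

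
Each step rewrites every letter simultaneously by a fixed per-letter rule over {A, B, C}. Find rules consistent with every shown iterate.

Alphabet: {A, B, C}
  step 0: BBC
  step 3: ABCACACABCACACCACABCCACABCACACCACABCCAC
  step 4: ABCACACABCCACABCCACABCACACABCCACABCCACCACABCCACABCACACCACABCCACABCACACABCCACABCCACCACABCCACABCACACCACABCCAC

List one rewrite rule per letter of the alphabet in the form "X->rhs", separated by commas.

A->ABC, B->A, C->CAC

  step 3 ⇒ step 4: ABCACACABCACACCACABCCACABCACACCACABCCAC ⇒ ABC·A·CAC·ABC·CAC·ABC·CAC·ABC·A·CAC·ABC·CAC·ABC·CAC·CAC·ABC·CAC·ABC·A·CAC·CAC·ABC·CAC·ABC·A·CAC·ABC·CAC·ABC·CAC·CAC·ABC·CAC·ABC·A·CAC·CAC·ABC·CAC
    A ↦ ABC
    B ↦ A
    C ↦ CAC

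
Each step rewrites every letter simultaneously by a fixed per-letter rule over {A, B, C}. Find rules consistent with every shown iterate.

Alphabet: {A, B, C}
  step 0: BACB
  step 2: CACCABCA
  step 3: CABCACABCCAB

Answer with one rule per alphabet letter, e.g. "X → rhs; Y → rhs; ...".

  step 2 ⇒ step 3: CACCABCA ⇒ CA·B·CA·CA·B·C·CA·B
    A ↦ B
    B ↦ C
    C ↦ CA

A->B, B->C, C->CA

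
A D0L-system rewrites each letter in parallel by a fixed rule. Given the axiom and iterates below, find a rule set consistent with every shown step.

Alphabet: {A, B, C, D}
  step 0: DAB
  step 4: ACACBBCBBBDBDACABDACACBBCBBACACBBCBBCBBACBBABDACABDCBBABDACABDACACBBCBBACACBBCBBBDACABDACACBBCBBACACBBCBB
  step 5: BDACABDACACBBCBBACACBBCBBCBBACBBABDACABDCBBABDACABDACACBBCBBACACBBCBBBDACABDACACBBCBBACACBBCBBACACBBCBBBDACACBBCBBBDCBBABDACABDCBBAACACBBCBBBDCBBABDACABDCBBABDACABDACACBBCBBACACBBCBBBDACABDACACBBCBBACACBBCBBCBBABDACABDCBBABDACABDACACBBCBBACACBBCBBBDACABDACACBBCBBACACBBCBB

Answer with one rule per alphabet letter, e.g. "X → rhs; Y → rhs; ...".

  step 4 ⇒ step 5: ACACBBCBBBDBDACABDACACBBCBBACACBBCBBCBBACBBABDACABDCBBABDACABDACACBBCBBACACBBCBBBDACABDACACBBCBBACACBBCBB ⇒ BD·ACA·BD·ACA·CBB·CBB·ACA·CBB·CBB·CBB·A·CBB·A·BD·ACA·BD·CBB·A·BD·ACA·BD·ACA·CBB·CBB·ACA·CBB·CBB·BD·ACA·BD·ACA·CBB·CBB·ACA·CBB·CBB·ACA·CBB·CBB·BD·ACA·CBB·CBB·BD·CBB·A·BD·ACA·BD·CBB·A·ACA·CBB·CBB·BD·CBB·A·BD·ACA·BD·CBB·A·BD·ACA·BD·ACA·CBB·CBB·ACA·CBB·CBB·BD·ACA·BD·ACA·CBB·CBB·ACA·CBB·CBB·CBB·A·BD·ACA·BD·CBB·A·BD·ACA·BD·ACA·CBB·CBB·ACA·CBB·CBB·BD·ACA·BD·ACA·CBB·CBB·ACA·CBB·CBB
    A ↦ BD
    B ↦ CBB
    C ↦ ACA
    D ↦ A

A->BD, B->CBB, C->ACA, D->A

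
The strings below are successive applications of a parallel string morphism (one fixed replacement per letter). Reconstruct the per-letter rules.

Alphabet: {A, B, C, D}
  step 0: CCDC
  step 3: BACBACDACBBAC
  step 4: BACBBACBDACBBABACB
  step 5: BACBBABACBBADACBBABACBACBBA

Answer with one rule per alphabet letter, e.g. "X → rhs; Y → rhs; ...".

  step 4 ⇒ step 5: BACBBACBDACBBABACB ⇒ BA·C·B·BA·BA·C·B·BA·DA·C·B·BA·BA·C·BA·C·B·BA
    A ↦ C
    B ↦ BA
    C ↦ B
    D ↦ DA

A->C, B->BA, C->B, D->DA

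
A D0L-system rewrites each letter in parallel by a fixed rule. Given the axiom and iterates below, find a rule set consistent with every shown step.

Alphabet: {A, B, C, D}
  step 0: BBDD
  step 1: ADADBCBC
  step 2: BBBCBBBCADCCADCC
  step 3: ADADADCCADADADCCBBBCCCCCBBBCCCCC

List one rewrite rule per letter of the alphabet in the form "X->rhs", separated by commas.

A->BB, B->AD, C->CC, D->BC

  step 2 ⇒ step 3: BBBCBBBCADCCADCC ⇒ AD·AD·AD·CC·AD·AD·AD·CC·BB·BC·CC·CC·BB·BC·CC·CC
    A ↦ BB
    B ↦ AD
    C ↦ CC
    D ↦ BC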